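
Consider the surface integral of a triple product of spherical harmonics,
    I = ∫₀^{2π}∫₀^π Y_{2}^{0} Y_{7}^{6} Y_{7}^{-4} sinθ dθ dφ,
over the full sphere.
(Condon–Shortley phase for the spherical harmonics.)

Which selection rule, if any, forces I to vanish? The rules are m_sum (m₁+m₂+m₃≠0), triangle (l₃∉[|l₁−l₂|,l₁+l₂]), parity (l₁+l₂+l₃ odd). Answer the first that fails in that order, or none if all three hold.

Σmᵢ = 2  ✗
l₃∈[|l₁−l₂|,l₁+l₂]=[5,9], have l₃=7
Σlᵢ = 16 ⇒ even

m_sum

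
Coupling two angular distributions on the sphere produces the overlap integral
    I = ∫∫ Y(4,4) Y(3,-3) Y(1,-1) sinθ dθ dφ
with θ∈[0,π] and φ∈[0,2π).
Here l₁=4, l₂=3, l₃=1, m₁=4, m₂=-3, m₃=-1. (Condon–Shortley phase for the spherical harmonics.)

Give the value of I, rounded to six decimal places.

m-sum 0 ✓  L=8 even ✓  1≤1≤7 ✓
Π(2lᵢ+1) = 9×7×3 = 189
triangle coeff Δ(4,3,1) = 1/252
Σ_t [3,3]: t=3:−1/36 = -1/36
(3j)²=4/63 [(4 3 1; 0 0 0)], sign=+1
Σ_t [0,0]: t=0:+1/1440 = 1/1440
(3j)²=1/9 [(4 3 1; 4 -3 -1)], sign=+1
⇒ 4πI² = 4/3
I = (+1)√(4/3/(4π)) = 0.32573501

0.325735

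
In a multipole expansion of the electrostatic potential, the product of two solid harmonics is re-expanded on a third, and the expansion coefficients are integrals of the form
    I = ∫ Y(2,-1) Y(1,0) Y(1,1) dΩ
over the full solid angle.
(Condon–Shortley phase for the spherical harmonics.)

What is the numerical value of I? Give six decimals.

m-sum 0 ✓  L=4 even ✓  1≤1≤3 ✓
Π(2lᵢ+1) = 5×3×3 = 45
triangle coeff Δ(2,1,1) = 1/30
Σ_t [1,1]: t=1:−1/1 = -1/1
(3j)²=2/15 [(2 1 1; 0 0 0)], sign=+1
Σ_t [1,1]: t=1:−1/2 = -1/2
(3j)²=1/10 [(2 1 1; -1 0 1)], sign=-1
⇒ 4πI² = 3/5
I = (-1)√(3/5/(4π)) = -0.21850969

-0.218510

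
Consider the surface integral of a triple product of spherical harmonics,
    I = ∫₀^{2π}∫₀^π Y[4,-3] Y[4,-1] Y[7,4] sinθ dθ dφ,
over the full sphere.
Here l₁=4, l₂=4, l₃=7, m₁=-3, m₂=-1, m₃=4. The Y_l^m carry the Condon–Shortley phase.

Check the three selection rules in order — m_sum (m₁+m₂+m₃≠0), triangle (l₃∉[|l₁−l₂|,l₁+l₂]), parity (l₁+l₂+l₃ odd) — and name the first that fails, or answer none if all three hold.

Σmᵢ = 0  ✓
l₃∈[|l₁−l₂|,l₁+l₂]=[0,8], have l₃=7  ✓
Σlᵢ = 15 ⇒ odd  ✗

parity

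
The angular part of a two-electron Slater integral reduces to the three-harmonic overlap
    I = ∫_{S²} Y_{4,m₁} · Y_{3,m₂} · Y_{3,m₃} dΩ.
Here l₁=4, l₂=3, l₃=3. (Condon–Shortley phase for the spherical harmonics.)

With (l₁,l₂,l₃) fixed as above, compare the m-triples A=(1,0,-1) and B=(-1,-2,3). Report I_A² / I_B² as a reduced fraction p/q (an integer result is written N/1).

Same 4,3,3: normalisation and zero-m 3j drop out of the ratio.
A: Δ: 4! 4! 2! / 11! → 1/34650; sum: t=1:−1/48 t=2:+1/24 t=3:−1/288 = 5/288; 3j²(4 3 3; 1 0 -1) = Δ·Π!·Σ² = 5/462  (sign +1)
B: Δ: 4! 4! 2! / 11! → 1/34650; sum: t=1:−1/288 = -1/288; 3j²(4 3 3; -1 -2 3) = Δ·Π!·Σ² = 5/231  (sign -1)
I_A²/I_B² = (5/462)/(5/231) = 1/2

1/2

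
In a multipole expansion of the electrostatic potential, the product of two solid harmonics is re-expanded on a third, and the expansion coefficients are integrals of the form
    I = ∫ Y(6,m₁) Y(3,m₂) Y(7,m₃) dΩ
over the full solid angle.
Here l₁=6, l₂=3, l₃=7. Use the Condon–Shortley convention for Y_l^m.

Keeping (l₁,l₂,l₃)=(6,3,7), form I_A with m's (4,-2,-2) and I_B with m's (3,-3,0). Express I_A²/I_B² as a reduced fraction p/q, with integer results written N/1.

Same 6,3,7: normalisation and zero-m 3j drop out of the ratio.
A: Δ: 2! 10! 4! / 17! → 1/2042040; sum: t=0:+1/967680 t=1:−1/8709120 = 1/1088640; 3j²(6 3 7; 4 -2 -2) = Δ·Π!·Σ² = 800/51051  (sign -1)
B: Δ: 2! 10! 4! / 17! → 1/2042040; sum: t=0:+1/1451520 = 1/1451520; 3j²(6 3 7; 3 -3 0) = Δ·Π!·Σ² = 45/4862  (sign -1)
I_A²/I_B² = (800/51051)/(45/4862) = 320/189

320/189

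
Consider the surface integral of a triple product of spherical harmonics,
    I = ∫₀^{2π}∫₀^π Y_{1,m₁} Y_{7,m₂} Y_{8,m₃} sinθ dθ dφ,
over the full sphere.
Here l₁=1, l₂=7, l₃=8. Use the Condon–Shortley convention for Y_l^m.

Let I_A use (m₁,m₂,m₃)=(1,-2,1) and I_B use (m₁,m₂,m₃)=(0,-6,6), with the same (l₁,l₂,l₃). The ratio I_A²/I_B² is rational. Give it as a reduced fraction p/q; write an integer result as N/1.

3/4

Shared (l₁,l₂,l₃)=(1,7,8): N and (l;000)² cancel in I_A²/I_B².
A: Δ = 0!·2!·14!/17! = 1/2040; Racah Σ t=0..0: t=0:+1/87091200 = 1/87091200; ⇒ 3j(1 7 8; 1 -2 1)² = 7/680, sgn -1
B: Δ = 0!·2!·14!/17! = 1/2040; Racah Σ t=0..0: t=0:+1/6227020800 = 1/6227020800; ⇒ 3j(1 7 8; 0 -6 6)² = 7/510, sgn +1
I_A²/I_B² = (7/680)/(7/510) = 3/4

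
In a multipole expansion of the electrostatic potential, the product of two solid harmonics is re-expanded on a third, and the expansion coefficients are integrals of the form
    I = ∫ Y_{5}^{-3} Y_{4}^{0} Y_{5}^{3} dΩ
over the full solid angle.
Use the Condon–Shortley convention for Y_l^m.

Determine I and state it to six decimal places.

0.130198

Rules hold: Σm=0, L=14 even, 1≤5≤9.
N = 11·9·11 = 1089
Δ = 4!·6!·4!/15! = 1/3153150
Racah Σ t=0..4: t=0:+1/69120 t=1:−1/1728 t=2:+1/576 t=3:−1/1728 t=4:+1/69120 = 7/11520
⇒ 3j(5 4 5; 0 0 0)² = 2/143, sgn -1
Racah Σ t=2..4: t=2:+1/11520 t=3:−1/4320 t=4:+1/27648 = -1/9216
⇒ 3j(5 4 5; -3 0 3)² = 2/143, sgn -1
4πI² = N·(3j₀)²·(3jₘ)² = 36/169
I = +1·√(0.213018/4π) = 0.13019760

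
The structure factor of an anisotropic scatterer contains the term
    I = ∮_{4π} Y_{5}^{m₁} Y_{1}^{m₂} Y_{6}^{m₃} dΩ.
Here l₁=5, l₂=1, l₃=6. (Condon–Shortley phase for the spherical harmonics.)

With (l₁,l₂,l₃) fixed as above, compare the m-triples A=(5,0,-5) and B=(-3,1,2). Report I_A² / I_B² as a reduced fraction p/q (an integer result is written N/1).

11/6

Shared (l₁,l₂,l₃)=(5,1,6): N and (l;000)² cancel in I_A²/I_B².
A: Δ = 0!·10!·2!/13! = 1/858; Racah Σ t=0..0: t=0:+1/3628800 = 1/3628800; ⇒ 3j(5 1 6; 5 0 -5)² = 1/78, sgn -1
B: Δ = 0!·10!·2!/13! = 1/858; Racah Σ t=0..0: t=0:+1/161280 = 1/161280; ⇒ 3j(5 1 6; -3 1 2)² = 1/143, sgn +1
I_A²/I_B² = (1/78)/(1/143) = 11/6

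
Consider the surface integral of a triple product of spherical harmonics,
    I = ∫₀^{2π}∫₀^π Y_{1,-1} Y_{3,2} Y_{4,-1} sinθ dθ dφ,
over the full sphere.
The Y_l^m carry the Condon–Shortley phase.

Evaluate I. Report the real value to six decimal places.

m-sum 0 ✓  L=8 even ✓  2≤4≤4 ✓
Π(2lᵢ+1) = 3×7×9 = 189
triangle coeff Δ(1,3,4) = 1/252
Σ_t [0,0]: t=0:+1/36 = 1/36
(3j)²=4/63 [(1 3 4; 0 0 0)], sign=+1
Σ_t [0,0]: t=0:+1/240 = 1/240
(3j)²=1/84 [(1 3 4; -1 2 -1)], sign=-1
⇒ 4πI² = 1/7
I = (-1)√(1/7/(4π)) = -0.10662181

-0.106622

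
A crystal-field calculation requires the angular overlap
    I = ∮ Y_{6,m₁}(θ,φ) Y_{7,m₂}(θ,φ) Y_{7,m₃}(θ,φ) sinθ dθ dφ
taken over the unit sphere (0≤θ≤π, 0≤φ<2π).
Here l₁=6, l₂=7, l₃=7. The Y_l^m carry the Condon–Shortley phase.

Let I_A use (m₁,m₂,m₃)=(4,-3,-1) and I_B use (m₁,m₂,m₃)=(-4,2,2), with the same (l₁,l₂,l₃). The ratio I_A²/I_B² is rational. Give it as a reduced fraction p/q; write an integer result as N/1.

169/300

Shared (l₁,l₂,l₃)=(6,7,7): N and (l;000)² cancel in I_A²/I_B².
A: Δ = 6!·6!·8!/21! = 1/2444321880; Racah Σ t=0..2: t=0:+1/19906560 t=1:−1/10368000 t=2:+1/49766400 = -13/497664000; ⇒ 3j(6 7 7; 4 -3 -1)² = 91/17765, sgn -1
B: Δ = 6!·6!·8!/21! = 1/2444321880; Racah Σ t=4..6: t=4:+1/24883200 t=5:−1/8294400 t=6:+1/24883200 = -1/24883200; ⇒ 3j(6 7 7; -4 2 2)² = 420/46189, sgn +1
I_A²/I_B² = (91/17765)/(420/46189) = 169/300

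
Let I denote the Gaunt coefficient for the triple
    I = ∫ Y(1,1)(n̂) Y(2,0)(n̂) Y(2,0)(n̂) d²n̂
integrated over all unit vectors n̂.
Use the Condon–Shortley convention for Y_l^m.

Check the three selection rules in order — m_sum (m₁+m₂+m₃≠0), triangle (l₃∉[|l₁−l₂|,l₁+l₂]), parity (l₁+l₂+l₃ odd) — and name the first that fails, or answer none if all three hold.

Σmᵢ = 1  ✗
l₃∈[|l₁−l₂|,l₁+l₂]=[1,3], have l₃=2
Σlᵢ = 5 ⇒ odd

m_sum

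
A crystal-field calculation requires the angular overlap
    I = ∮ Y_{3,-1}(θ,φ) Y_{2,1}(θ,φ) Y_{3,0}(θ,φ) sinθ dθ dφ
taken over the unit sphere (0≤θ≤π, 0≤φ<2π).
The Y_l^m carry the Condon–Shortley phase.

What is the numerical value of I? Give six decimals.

-0.059471

Rules hold: Σm=0, L=8 even, 1≤3≤5.
N = 7·5·7 = 245
Δ = 2!·4!·2!/9! = 1/3780
Racah Σ t=0..2: t=0:+1/24 t=1:−1/4 t=2:+1/24 = -1/6
⇒ 3j(3 2 3; 0 0 0)² = 4/105, sgn +1
Racah Σ t=1..2: t=1:−1/12 t=2:+1/8 = 1/24
⇒ 3j(3 2 3; -1 1 0)² = 1/210, sgn -1
4πI² = N·(3j₀)²·(3jₘ)² = 2/45
I = -1·√(0.0444444/4π) = -0.05947080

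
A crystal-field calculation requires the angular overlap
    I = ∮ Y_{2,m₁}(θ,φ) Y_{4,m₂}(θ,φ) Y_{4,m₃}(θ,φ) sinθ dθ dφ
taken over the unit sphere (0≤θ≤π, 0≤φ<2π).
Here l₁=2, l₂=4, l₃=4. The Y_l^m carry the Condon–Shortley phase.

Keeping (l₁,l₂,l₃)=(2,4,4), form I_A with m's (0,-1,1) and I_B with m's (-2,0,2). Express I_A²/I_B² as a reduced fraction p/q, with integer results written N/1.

289/540

Same 2,4,4: normalisation and zero-m 3j drop out of the ratio.
A: Δ: 2! 2! 6! / 11! → 1/13860; sum: t=0:+1/144 t=1:−1/48 t=2:+1/480 = -17/1440; 3j²(2 4 4; 0 -1 1) = Δ·Π!·Σ² = 289/13860  (sign +1)
B: Δ: 2! 2! 6! / 11! → 1/13860; sum: t=2:+1/192 = 1/192; 3j²(2 4 4; -2 0 2) = Δ·Π!·Σ² = 3/77  (sign +1)
I_A²/I_B² = (289/13860)/(3/77) = 289/540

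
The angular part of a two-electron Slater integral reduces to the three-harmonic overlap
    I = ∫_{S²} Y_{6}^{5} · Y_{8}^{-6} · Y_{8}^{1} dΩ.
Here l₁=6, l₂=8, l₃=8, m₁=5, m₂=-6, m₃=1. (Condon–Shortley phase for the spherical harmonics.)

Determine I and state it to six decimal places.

m-sum 0 ✓  L=22 even ✓  2≤8≤14 ✓
Π(2lᵢ+1) = 13×17×17 = 3757
triangle coeff Δ(6,8,8) = 1/13742520792
Σ_t [0,6]: t=0:+1/41803776000 t=1:−1/435456000 t=2:+1/39813120 t=3:−1/18662400 t=4:+1/39813120 t=5:−1/435456000 t=6:+1/41803776000 = -11/1393459200
(3j)²=600/96577 [(6 8 8; 0 0 0)], sign=-1
Σ_t [0,1]: t=0:+1/6967296000 t=1:−1/31352832000 = 1/8957952000
(3j)²=343/29716 [(6 8 8; 5 -6 1)], sign=-1
⇒ 4πI² = 51450/190969
I = (+1)√(51450/190969/(4π)) = 0.14642200

0.146422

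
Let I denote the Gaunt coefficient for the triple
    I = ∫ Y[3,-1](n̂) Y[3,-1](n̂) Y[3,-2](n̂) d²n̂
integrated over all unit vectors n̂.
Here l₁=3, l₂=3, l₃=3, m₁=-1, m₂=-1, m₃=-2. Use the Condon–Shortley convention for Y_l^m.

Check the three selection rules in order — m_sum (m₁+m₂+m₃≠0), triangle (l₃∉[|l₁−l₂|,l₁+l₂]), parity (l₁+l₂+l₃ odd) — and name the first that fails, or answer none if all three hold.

azimuthal sum: -1 − 1 − 2 = -4  ✗
0 ≤ 3 ≤ 6 (triangle on l)
L = 3 + 3 + 3 = 9 (odd)

m_sum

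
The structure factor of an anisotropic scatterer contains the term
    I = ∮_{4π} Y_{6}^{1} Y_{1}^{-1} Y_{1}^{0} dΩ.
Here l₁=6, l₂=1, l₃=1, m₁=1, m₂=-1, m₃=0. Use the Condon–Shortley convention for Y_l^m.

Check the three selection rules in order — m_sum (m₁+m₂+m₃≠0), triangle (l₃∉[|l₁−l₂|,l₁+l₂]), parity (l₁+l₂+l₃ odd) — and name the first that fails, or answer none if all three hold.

triangle

m₁+m₂+m₃ = 1 − 1 + 0 = 0  ✓
triangle: |6−1|=5 ≤ l₃=1 ≤ 6+1=7  ✗
parity: l₁+l₂+l₃ = 8 is even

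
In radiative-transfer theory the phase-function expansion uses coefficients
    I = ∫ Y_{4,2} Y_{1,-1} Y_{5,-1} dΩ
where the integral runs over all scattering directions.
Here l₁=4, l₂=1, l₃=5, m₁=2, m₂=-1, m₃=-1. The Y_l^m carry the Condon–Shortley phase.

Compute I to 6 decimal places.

-0.120286

m-sum 0 ✓  L=10 even ✓  3≤5≤5 ✓
Π(2lᵢ+1) = 9×3×11 = 297
triangle coeff Δ(4,1,5) = 1/495
Σ_t [0,0]: t=0:+1/576 = 1/576
(3j)²=5/99 [(4 1 5; 0 0 0)], sign=-1
Σ_t [0,0]: t=0:+1/2880 = 1/2880
(3j)²=2/165 [(4 1 5; 2 -1 -1)], sign=+1
⇒ 4πI² = 2/11
I = (-1)√(2/11/(4π)) = -0.12028562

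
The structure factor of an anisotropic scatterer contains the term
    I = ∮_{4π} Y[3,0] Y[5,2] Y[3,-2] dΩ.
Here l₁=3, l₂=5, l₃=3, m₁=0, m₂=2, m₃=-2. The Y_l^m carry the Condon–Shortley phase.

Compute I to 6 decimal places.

l₁+l₂+l₃=11 is odd: 3j(l;000)=0 ⇒ I=0

0.000000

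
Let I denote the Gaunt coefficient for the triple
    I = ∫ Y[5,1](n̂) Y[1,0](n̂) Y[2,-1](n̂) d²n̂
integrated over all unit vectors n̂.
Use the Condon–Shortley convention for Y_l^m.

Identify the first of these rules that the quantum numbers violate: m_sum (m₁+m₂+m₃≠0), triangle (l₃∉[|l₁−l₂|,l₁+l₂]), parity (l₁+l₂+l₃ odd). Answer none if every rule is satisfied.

m₁+m₂+m₃ = 1 + 0 − 1 = 0  ✓
triangle: |5−1|=4 ≤ l₃=2 ≤ 5+1=6  ✗
parity: l₁+l₂+l₃ = 8 is even

triangle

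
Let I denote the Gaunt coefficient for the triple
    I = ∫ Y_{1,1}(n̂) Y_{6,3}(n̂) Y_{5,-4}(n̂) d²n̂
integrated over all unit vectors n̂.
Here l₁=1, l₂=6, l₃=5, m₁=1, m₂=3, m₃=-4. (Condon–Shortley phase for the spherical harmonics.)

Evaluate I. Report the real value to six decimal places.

-0.070770

Rules hold: Σm=0, L=12 even, 5≤5≤7.
N = 3·13·11 = 429
Δ = 2!·0!·10!/13! = 1/858
Racah Σ t=1..1: t=1:−1/14400 = -1/14400
⇒ 3j(1 6 5; 0 0 0)² = 6/143, sgn +1
Racah Σ t=0..0: t=0:+1/725760 = 1/725760
⇒ 3j(1 6 5; 1 3 -4)² = 1/286, sgn -1
4πI² = N·(3j₀)²·(3jₘ)² = 9/143
I = -1·√(0.0629371/4π) = -0.07076985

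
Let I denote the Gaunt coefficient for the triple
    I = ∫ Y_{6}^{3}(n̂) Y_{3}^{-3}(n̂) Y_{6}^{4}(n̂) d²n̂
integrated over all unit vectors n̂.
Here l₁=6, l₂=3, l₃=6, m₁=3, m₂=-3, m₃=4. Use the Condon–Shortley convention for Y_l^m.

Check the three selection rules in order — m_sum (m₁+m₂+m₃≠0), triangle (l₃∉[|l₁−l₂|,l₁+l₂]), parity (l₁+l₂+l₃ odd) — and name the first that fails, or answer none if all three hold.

m_sum

azimuthal sum: 3 − 3 + 4 = 4  ✗
3 ≤ 6 ≤ 9 (triangle on l)
L = 6 + 3 + 6 = 15 (odd)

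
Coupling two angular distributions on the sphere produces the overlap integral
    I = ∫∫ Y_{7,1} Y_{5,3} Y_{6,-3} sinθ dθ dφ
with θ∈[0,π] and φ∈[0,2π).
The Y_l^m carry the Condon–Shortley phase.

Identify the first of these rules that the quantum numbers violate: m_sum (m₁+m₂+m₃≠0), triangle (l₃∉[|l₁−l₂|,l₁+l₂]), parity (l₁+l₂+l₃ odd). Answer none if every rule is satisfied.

azimuthal sum: 1 + 3 − 3 = 1  ✗
2 ≤ 6 ≤ 12 (triangle on l)
L = 7 + 5 + 6 = 18 (even)

m_sum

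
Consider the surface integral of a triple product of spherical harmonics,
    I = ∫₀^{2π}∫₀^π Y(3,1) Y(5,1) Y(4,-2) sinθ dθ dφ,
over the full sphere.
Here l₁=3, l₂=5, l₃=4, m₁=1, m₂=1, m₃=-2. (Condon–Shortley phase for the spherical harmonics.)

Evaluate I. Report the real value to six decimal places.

0.106335

m-sum 0 ✓  L=12 even ✓  2≤4≤8 ✓
Π(2lᵢ+1) = 7×11×9 = 693
triangle coeff Δ(3,5,4) = 1/180180
Σ_t [1,3]: t=1:−1/576 t=2:+1/144 t=3:−1/576 = 1/288
(3j)²=20/1001 [(3 5 4; 0 0 0)], sign=+1
Σ_t [0,2]: t=0:+1/34560 t=1:−1/720 t=2:+1/384 = 43/34560
(3j)²=1849/180180 [(3 5 4; 1 1 -2)], sign=+1
⇒ 4πI² = 1849/13013
I = (+1)√(1849/13013/(4π)) = 0.10633465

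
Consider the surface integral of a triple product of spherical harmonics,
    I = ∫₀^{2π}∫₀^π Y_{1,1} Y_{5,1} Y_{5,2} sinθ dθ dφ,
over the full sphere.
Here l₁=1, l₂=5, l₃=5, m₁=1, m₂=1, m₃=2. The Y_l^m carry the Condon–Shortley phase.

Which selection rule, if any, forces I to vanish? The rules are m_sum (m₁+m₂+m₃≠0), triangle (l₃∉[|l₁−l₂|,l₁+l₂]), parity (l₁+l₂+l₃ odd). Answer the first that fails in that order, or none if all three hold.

m₁+m₂+m₃ = 1 + 1 + 2 = 4  ✗
triangle: |1−5|=4 ≤ l₃=5 ≤ 1+5=6
parity: l₁+l₂+l₃ = 11 is odd

m_sum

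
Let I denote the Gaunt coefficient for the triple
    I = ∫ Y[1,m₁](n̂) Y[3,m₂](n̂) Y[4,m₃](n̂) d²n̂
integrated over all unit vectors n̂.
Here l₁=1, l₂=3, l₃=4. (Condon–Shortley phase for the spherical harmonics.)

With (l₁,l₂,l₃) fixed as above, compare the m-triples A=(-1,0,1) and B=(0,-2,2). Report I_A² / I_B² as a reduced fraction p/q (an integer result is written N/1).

5/6

Shared (l₁,l₂,l₃)=(1,3,4): N and (l;000)² cancel in I_A²/I_B².
A: Δ = 0!·2!·6!/9! = 1/252; Racah Σ t=0..0: t=0:+1/72 = 1/72; ⇒ 3j(1 3 4; -1 0 1)² = 5/126, sgn -1
B: Δ = 0!·2!·6!/9! = 1/252; Racah Σ t=0..0: t=0:+1/120 = 1/120; ⇒ 3j(1 3 4; 0 -2 2)² = 1/21, sgn +1
I_A²/I_B² = (5/126)/(1/21) = 5/6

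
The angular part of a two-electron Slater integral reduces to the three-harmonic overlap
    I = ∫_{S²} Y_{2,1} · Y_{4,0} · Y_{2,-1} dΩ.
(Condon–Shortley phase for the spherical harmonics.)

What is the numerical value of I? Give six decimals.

Checks pass: Σm=0; 8 even; l₃=2∈[2,6].
(2·2+1)(2·4+1)(2·2+1) = 225
Δ: 4! 0! 4! / 9! → 1/630
sum: t=2:+1/16 = 1/16
3j²(2 4 2; 0 0 0) = Δ·Π!·Σ² = 2/35  (sign +1)
sum: t=1:−1/36 = -1/36
3j²(2 4 2; 1 0 -1) = Δ·Π!·Σ² = 8/315  (sign +1)
combine: 4πI² = 225·2/35·8/315 = 16/49
take √, sign +1: I = 0.16119702

0.161197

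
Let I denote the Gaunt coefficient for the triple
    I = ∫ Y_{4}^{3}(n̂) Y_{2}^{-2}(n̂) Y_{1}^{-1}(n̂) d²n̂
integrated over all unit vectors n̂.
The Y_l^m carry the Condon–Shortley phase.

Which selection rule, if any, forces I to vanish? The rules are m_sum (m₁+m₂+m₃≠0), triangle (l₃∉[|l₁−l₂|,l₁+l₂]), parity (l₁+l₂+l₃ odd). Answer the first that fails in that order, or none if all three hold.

triangle

m₁+m₂+m₃ = 3 − 2 − 1 = 0  ✓
triangle: |4−2|=2 ≤ l₃=1 ≤ 4+2=6  ✗
parity: l₁+l₂+l₃ = 7 is odd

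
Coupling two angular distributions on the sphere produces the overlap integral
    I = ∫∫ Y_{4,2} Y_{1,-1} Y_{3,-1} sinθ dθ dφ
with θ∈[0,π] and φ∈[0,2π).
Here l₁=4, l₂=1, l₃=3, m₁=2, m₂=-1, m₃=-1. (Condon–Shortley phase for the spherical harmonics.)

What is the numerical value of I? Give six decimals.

m-sum 0 ✓  L=8 even ✓  3≤3≤5 ✓
Π(2lᵢ+1) = 9×3×7 = 189
triangle coeff Δ(4,1,3) = 1/252
Σ_t [1,1]: t=1:−1/36 = -1/36
(3j)²=4/63 [(4 1 3; 0 0 0)], sign=+1
Σ_t [0,0]: t=0:+1/96 = 1/96
(3j)²=5/84 [(4 1 3; 2 -1 -1)], sign=+1
⇒ 4πI² = 5/7
I = (+1)√(5/7/(4π)) = 0.23841361

0.238414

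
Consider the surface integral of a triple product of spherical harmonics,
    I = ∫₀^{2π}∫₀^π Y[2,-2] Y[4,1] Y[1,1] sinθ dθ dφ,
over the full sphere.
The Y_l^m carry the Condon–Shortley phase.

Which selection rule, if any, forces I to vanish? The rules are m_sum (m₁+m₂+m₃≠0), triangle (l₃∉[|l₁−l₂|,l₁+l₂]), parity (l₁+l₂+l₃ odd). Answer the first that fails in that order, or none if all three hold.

triangle

m₁+m₂+m₃ = -2 + 1 + 1 = 0  ✓
triangle: |2−4|=2 ≤ l₃=1 ≤ 2+4=6  ✗
parity: l₁+l₂+l₃ = 7 is odd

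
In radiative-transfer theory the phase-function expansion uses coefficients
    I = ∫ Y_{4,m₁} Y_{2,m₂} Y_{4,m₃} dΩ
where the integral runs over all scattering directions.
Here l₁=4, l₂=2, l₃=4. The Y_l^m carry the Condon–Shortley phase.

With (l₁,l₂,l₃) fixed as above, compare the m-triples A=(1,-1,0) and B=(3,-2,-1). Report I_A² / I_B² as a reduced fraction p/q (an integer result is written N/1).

l's match ⇒ only the (l;m) 3-j factors differ between A and B.
A: triangle coeff Δ(4,2,4) = 1/13860; Σ_t [0,1]: t=0:+1/72 t=1:−1/96 = 1/288; (3j)²=1/462 [(4 2 4; 1 -1 0)], sign=+1
B: triangle coeff Δ(4,2,4) = 1/13860; Σ_t [0,0]: t=0:+1/480 = 1/480; (3j)²=3/110 [(4 2 4; 3 -2 -1)], sign=-1
I_A²/I_B² = (1/462)/(3/110) = 5/63

5/63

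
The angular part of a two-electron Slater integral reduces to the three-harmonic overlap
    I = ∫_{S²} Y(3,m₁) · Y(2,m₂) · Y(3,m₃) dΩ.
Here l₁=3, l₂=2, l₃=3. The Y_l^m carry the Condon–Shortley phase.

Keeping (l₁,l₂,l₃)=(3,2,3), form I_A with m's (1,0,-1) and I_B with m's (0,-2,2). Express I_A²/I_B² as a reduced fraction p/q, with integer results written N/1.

Same 3,2,3: normalisation and zero-m 3j drop out of the ratio.
A: Δ: 2! 4! 2! / 9! → 1/3780; sum: t=0:+1/16 t=1:−1/6 t=2:+1/96 = -3/32; 3j²(3 2 3; 1 0 -1) = Δ·Π!·Σ² = 3/140  (sign -1)
B: Δ: 2! 4! 2! / 9! → 1/3780; sum: t=0:+1/24 = 1/24; 3j²(3 2 3; 0 -2 2) = Δ·Π!·Σ² = 1/21  (sign -1)
I_A²/I_B² = (3/140)/(1/21) = 9/20

9/20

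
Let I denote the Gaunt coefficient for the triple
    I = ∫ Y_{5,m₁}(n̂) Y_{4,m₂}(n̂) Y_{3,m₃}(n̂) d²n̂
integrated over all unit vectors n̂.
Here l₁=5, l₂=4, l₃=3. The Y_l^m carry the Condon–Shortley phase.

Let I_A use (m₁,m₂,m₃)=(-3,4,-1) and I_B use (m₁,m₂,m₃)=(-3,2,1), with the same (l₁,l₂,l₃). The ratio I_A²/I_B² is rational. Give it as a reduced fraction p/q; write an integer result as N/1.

112/81

Same 5,4,3: normalisation and zero-m 3j drop out of the ratio.
A: Δ: 6! 4! 2! / 13! → 1/180180; sum: t=6:+1/5760 = 1/5760; 3j²(5 4 3; -3 4 -1) = Δ·Π!·Σ² = 56/2145  (sign +1)
B: Δ: 6! 4! 2! / 13! → 1/180180; sum: t=4:+1/2304 t=5:−1/720 t=6:+1/5760 = -1/1280; 3j²(5 4 3; -3 2 1) = Δ·Π!·Σ² = 27/1430  (sign -1)
I_A²/I_B² = (56/2145)/(27/1430) = 112/81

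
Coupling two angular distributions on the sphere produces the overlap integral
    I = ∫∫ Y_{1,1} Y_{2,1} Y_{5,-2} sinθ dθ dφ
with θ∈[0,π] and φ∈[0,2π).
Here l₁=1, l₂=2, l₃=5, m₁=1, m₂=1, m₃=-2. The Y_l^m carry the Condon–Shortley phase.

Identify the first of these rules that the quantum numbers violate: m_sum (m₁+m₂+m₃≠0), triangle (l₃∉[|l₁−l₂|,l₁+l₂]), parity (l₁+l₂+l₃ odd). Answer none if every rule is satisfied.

triangle

Σmᵢ = 0  ✓
l₃∈[|l₁−l₂|,l₁+l₂]=[1,3], have l₃=5  ✗
Σlᵢ = 8 ⇒ even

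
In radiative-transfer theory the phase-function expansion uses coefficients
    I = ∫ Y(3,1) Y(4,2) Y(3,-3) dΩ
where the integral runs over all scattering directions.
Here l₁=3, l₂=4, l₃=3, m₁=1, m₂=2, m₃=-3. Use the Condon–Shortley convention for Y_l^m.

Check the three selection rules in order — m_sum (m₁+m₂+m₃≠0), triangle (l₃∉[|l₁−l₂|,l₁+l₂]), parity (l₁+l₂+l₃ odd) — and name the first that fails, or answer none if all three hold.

Σmᵢ = 0  ✓
l₃∈[|l₁−l₂|,l₁+l₂]=[1,7], have l₃=3  ✓
Σlᵢ = 10 ⇒ even  ✓

none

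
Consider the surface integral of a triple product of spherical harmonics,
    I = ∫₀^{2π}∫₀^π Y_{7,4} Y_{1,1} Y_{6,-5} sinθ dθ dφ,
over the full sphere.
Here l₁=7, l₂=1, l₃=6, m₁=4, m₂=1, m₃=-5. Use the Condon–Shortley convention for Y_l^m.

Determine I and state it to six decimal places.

0.060604

m-sum 0 ✓  L=14 even ✓  6≤6≤8 ✓
Π(2lᵢ+1) = 15×3×13 = 585
triangle coeff Δ(7,1,6) = 1/1365
Σ_t [1,1]: t=1:−1/518400 = -1/518400
(3j)²=7/195 [(7 1 6; 0 0 0)], sign=-1
Σ_t [2,2]: t=2:+1/79833600 = 1/79833600
(3j)²=1/455 [(7 1 6; 4 1 -5)], sign=-1
⇒ 4πI² = 3/65
I = (+1)√(3/65/(4π)) = 0.06060368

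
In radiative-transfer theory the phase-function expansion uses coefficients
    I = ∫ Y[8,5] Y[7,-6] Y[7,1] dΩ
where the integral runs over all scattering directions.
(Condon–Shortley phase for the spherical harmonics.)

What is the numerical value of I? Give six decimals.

Rules hold: Σm=0, L=22 even, 1≤7≤15.
N = 17·15·15 = 3825
Δ = 8!·8!·6!/23! = 1/22086194130
Racah Σ t=1..7: t=1:−1/18289152000 t=2:+1/248832000 t=3:−1/24883200 t=4:+1/11943936 t=5:−1/24883200 t=6:+1/248832000 t=7:−1/18289152000 = 11/975421440
⇒ 3j(8 7 7; 0 0 0)² = 1750/289731, sgn -1
Racah Σ t=0..1: t=0:+1/3483648000 t=1:−1/5225472000 = 1/10450944000
⇒ 3j(8 7 7; 5 -6 1)² = 104/37145, sgn +1
4πI² = N·(3j₀)²·(3jₘ)² = 210000/3246473
I = -1·√(0.0646856/4π) = -0.07174619

-0.071746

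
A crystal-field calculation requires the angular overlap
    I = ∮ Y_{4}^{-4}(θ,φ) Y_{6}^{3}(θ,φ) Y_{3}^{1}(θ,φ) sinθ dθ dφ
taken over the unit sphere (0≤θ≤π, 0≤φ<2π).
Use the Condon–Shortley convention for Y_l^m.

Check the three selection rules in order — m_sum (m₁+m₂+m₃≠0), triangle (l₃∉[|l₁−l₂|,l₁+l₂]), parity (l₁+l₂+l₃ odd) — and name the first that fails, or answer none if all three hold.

azimuthal sum: -4 + 3 + 1 = 0  ✓
2 ≤ 3 ≤ 10 (triangle on l)  ✓
L = 4 + 6 + 3 = 13 (odd)  ✗

parity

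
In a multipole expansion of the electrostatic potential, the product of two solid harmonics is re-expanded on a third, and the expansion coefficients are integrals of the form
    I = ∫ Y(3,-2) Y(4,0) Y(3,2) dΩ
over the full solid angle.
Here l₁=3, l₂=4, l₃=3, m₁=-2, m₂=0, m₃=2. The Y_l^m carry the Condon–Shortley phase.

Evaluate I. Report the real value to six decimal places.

Checks pass: Σm=0; 10 even; l₃=3∈[1,7].
(2·3+1)(2·4+1)(2·3+1) = 441
Δ: 4! 2! 4! / 11! → 1/34650
sum: t=1:−1/72 t=2:+1/16 t=3:−1/72 = 5/144
3j²(3 4 3; 0 0 0) = Δ·Π!·Σ² = 2/77  (sign -1)
sum: t=3:−1/72 t=4:+1/576 = -7/576
3j²(3 4 3; -2 0 2) = Δ·Π!·Σ² = 7/198  (sign +1)
combine: 4πI² = 441·2/77·7/198 = 49/121
take √, sign -1: I = -0.17951487

-0.179515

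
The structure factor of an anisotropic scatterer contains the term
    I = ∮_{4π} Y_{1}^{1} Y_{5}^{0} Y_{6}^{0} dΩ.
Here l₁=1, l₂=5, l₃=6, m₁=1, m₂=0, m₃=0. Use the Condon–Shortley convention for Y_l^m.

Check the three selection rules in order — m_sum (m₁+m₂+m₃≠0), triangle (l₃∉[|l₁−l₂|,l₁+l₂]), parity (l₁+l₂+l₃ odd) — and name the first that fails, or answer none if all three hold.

m_sum

m₁+m₂+m₃ = 1 + 0 + 0 = 1  ✗
triangle: |1−5|=4 ≤ l₃=6 ≤ 1+5=6
parity: l₁+l₂+l₃ = 12 is even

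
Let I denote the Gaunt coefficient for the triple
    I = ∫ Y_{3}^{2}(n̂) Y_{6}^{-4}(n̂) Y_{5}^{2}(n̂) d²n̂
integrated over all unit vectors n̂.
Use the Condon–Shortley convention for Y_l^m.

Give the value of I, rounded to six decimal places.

0.088266

m-sum 0 ✓  L=14 even ✓  3≤5≤9 ✓
Π(2lᵢ+1) = 7×13×11 = 1001
triangle coeff Δ(3,6,5) = 1/675675
Σ_t [1,3]: t=1:−1/8640 t=2:+1/2304 t=3:−1/8640 = 7/34560
(3j)²=7/429 [(3 6 5; 0 0 0)], sign=-1
Σ_t [0,1]: t=0:+1/34560 t=1:−1/60480 = 1/80640
(3j)²=6/1001 [(3 6 5; 2 -4 2)], sign=-1
⇒ 4πI² = 14/143
I = (+1)√(14/143/(4π)) = 0.08826552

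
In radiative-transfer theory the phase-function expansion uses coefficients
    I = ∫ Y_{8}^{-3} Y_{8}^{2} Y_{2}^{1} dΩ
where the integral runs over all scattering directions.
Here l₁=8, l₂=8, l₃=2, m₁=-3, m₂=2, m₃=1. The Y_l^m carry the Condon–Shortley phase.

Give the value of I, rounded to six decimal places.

-0.110109

m-sum 0 ✓  L=18 even ✓  0≤2≤16 ✓
Π(2lᵢ+1) = 17×17×5 = 1445
triangle coeff Δ(8,8,2) = 1/348840
Σ_t [6,8]: t=6:+1/116121600 t=7:−1/25401600 t=8:+1/116121600 = -1/45158400
(3j)²=24/1615 [(8 8 2; 0 0 0)], sign=-1
Σ_t [9,10]: t=9:−1/87091200 t=10:+1/174182400 = -1/174182400
(3j)²=55/7752 [(8 8 2; -3 2 1)], sign=+1
⇒ 4πI² = 55/361
I = (-1)√(55/361/(4π)) = -0.11010900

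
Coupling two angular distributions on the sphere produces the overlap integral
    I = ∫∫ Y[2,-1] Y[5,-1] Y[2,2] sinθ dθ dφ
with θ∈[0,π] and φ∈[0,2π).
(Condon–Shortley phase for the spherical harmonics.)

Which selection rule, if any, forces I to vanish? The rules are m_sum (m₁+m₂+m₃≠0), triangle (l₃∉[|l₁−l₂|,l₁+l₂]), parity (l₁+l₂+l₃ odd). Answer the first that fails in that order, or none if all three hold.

Σmᵢ = 0  ✓
l₃∈[|l₁−l₂|,l₁+l₂]=[3,7], have l₃=2  ✗
Σlᵢ = 9 ⇒ odd

triangle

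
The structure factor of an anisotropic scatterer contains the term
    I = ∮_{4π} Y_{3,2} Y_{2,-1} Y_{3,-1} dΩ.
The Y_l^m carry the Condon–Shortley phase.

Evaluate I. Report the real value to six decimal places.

m-sum 0 ✓  L=8 even ✓  1≤3≤5 ✓
Π(2lᵢ+1) = 7×5×7 = 245
triangle coeff Δ(3,2,3) = 1/3780
Σ_t [0,2]: t=0:+1/24 t=1:−1/4 t=2:+1/24 = -1/6
(3j)²=4/105 [(3 2 3; 0 0 0)], sign=+1
Σ_t [0,1]: t=0:+1/12 t=1:−1/48 = 1/16
(3j)²=1/28 [(3 2 3; 2 -1 -1)], sign=+1
⇒ 4πI² = 1/3
I = (+1)√(1/3/(4π)) = 0.16286750

0.162868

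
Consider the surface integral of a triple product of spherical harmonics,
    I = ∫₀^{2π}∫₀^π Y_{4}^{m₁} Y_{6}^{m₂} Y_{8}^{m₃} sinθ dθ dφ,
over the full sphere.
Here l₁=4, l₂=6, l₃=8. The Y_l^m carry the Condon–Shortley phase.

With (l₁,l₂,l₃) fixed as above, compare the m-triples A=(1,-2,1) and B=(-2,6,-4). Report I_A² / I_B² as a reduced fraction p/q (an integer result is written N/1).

Shared (l₁,l₂,l₃)=(4,6,8): N and (l;000)² cancel in I_A²/I_B².
A: Δ = 2!·6!·10!/19! = 1/23279256; Racah Σ t=0..2: t=0:+1/1244160 t=1:−1/1451520 t=2:+1/19353600 = 29/174182400; ⇒ 3j(4 6 8; 1 -2 1)² = 841/554268, sgn -1
B: Δ = 2!·6!·10!/19! = 1/23279256; Racah Σ t=2..2: t=2:+1/348364800 = 1/348364800; ⇒ 3j(4 6 8; -2 6 -4)² = 165/58786, sgn +1
I_A²/I_B² = (841/554268)/(165/58786) = 5887/10890

5887/10890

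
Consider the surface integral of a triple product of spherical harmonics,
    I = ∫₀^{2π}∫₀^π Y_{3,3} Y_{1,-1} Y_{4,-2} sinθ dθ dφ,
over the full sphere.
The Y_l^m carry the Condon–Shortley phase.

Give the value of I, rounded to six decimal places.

0.061558

m-sum 0 ✓  L=8 even ✓  2≤4≤4 ✓
Π(2lᵢ+1) = 7×3×9 = 189
triangle coeff Δ(3,1,4) = 1/252
Σ_t [0,0]: t=0:+1/36 = 1/36
(3j)²=4/63 [(3 1 4; 0 0 0)], sign=+1
Σ_t [0,0]: t=0:+1/1440 = 1/1440
(3j)²=1/252 [(3 1 4; 3 -1 -2)], sign=+1
⇒ 4πI² = 1/21
I = (+1)√(1/21/(4π)) = 0.06155813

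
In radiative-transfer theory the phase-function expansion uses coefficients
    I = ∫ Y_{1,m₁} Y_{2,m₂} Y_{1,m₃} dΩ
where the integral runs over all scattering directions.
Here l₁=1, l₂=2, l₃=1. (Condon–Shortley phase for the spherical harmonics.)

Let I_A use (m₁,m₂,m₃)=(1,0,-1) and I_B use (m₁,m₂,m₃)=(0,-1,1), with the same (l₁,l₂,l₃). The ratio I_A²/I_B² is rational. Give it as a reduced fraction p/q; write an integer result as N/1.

l's match ⇒ only the (l;m) 3-j factors differ between A and B.
A: triangle coeff Δ(1,2,1) = 1/30; Σ_t [0,0]: t=0:+1/4 = 1/4; (3j)²=1/30 [(1 2 1; 1 0 -1)], sign=+1
B: triangle coeff Δ(1,2,1) = 1/30; Σ_t [1,1]: t=1:−1/2 = -1/2; (3j)²=1/10 [(1 2 1; 0 -1 1)], sign=-1
I_A²/I_B² = (1/30)/(1/10) = 1/3

1/3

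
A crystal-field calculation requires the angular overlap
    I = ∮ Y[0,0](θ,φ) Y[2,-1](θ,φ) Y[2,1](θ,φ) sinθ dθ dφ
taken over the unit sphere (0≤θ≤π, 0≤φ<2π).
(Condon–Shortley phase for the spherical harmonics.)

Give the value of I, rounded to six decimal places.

m-sum 0 ✓  L=4 even ✓  2≤2≤2 ✓
Π(2lᵢ+1) = 1×5×5 = 25
triangle coeff Δ(0,2,2) = 1/5
Σ_t [0,0]: t=0:+1/4 = 1/4
(3j)²=1/5 [(0 2 2; 0 0 0)], sign=+1
Σ_t [0,0]: t=0:+1/6 = 1/6
(3j)²=1/5 [(0 2 2; 0 -1 1)], sign=-1
⇒ 4πI² = 1/1
I = (-1)√(1/1/(4π)) = -0.28209479

-0.282095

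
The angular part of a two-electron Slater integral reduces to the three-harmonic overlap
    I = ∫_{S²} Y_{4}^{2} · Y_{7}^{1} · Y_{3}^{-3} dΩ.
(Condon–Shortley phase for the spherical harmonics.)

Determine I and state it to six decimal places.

-0.035654

Rules hold: Σm=0, L=14 even, 3≤3≤11.
N = 9·15·7 = 945
Δ = 8!·0!·6!/15! = 1/45045
Racah Σ t=4..4: t=4:+1/20736 = 1/20736
⇒ 3j(4 7 3; 0 0 0)² = 35/1287, sgn -1
Racah Σ t=2..2: t=2:+1/1036800 = 1/1036800
⇒ 3j(4 7 3; 2 1 -3)² = 4/6435, sgn +1
4πI² = N·(3j₀)²·(3jₘ)² = 980/61347
I = -1·√(0.0159747/4π) = -0.03565426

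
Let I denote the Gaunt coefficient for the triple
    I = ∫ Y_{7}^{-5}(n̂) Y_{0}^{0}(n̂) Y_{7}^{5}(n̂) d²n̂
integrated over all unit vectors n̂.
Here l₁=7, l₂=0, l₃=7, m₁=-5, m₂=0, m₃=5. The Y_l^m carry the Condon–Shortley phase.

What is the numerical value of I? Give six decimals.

-0.282095

Rules hold: Σm=0, L=14 even, 7≤7≤7.
N = 15·1·15 = 225
Δ = 0!·14!·0!/15! = 1/15
Racah Σ t=0..0: t=0:+1/25401600 = 1/25401600
⇒ 3j(7 0 7; 0 0 0)² = 1/15, sgn -1
Racah Σ t=0..0: t=0:+1/958003200 = 1/958003200
⇒ 3j(7 0 7; -5 0 5)² = 1/15, sgn +1
4πI² = N·(3j₀)²·(3jₘ)² = 1/1
I = -1·√(1/4π) = -0.28209479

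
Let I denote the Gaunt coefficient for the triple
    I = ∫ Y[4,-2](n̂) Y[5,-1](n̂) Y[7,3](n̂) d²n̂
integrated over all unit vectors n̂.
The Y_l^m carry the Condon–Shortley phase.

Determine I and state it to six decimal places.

Rules hold: Σm=0, L=16 even, 1≤7≤9.
N = 9·11·15 = 1485
Δ = 2!·6!·8!/17! = 1/6126120
Racah Σ t=0..2: t=0:+1/69120 t=1:−1/20736 t=2:+1/69120 = -1/51840
⇒ 3j(4 5 7; 0 0 0)² = 280/21879, sgn +1
Racah Σ t=0..2: t=0:+1/829440 t=1:−1/86400 t=2:+1/138240 = -13/4147200
⇒ 3j(4 5 7; -2 -1 3)² = 13/3740, sgn -1
4πI² = N·(3j₀)²·(3jₘ)² = 210/3179
I = -1·√(0.0660585/4π) = -0.07250358

-0.072504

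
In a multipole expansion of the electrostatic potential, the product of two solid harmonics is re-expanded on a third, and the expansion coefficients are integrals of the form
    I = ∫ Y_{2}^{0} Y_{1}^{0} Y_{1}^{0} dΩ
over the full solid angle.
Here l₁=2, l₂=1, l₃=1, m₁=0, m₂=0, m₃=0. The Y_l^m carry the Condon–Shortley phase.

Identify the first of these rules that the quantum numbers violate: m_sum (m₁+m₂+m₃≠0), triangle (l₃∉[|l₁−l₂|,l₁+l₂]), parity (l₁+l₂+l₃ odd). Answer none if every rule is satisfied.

none

Σmᵢ = 0  ✓
l₃∈[|l₁−l₂|,l₁+l₂]=[1,3], have l₃=1  ✓
Σlᵢ = 4 ⇒ even  ✓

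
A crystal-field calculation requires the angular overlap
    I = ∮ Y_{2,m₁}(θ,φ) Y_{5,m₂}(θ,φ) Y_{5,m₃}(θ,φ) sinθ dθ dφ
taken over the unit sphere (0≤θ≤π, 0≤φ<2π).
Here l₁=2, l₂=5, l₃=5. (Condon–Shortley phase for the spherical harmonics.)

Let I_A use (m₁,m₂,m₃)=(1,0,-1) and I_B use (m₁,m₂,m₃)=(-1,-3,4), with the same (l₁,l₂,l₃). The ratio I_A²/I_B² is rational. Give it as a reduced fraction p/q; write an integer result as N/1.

l's match ⇒ only the (l;m) 3-j factors differ between A and B.
A: triangle coeff Δ(2,5,5) = 1/38610; Σ_t [0,1]: t=0:+1/1440 t=1:−1/1152 = -1/5760; (3j)²=1/858 [(2 5 5; 1 0 -1)], sign=-1
B: triangle coeff Δ(2,5,5) = 1/38610; Σ_t [1,2]: t=1:−1/10080 t=2:+1/80640 = -1/11520; (3j)²=49/1430 [(2 5 5; -1 -3 4)], sign=+1
I_A²/I_B² = (1/858)/(49/1430) = 5/147

5/147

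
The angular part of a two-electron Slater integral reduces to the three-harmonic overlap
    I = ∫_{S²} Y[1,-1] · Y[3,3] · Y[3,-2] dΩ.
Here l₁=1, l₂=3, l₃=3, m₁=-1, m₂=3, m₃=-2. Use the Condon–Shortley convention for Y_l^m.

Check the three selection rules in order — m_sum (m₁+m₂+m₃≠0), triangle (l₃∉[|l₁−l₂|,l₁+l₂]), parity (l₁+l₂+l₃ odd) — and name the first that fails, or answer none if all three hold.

parity

Σmᵢ = 0  ✓
l₃∈[|l₁−l₂|,l₁+l₂]=[2,4], have l₃=3  ✓
Σlᵢ = 7 ⇒ odd  ✗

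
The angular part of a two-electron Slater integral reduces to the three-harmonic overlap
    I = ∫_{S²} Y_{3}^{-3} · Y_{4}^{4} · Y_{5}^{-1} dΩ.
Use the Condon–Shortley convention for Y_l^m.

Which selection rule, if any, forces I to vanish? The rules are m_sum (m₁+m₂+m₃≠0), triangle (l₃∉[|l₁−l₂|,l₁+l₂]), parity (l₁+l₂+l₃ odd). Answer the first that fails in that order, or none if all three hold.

Σmᵢ = 0  ✓
l₃∈[|l₁−l₂|,l₁+l₂]=[1,7], have l₃=5  ✓
Σlᵢ = 12 ⇒ even  ✓

none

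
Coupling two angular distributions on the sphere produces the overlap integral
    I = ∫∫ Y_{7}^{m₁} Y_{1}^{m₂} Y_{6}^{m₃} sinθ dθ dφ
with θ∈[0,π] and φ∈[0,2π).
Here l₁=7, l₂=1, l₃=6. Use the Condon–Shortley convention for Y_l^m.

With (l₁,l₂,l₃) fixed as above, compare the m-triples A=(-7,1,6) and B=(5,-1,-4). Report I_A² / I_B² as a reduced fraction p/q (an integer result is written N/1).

91/66

l's match ⇒ only the (l;m) 3-j factors differ between A and B.
A: triangle coeff Δ(7,1,6) = 1/1365; Σ_t [2,2]: t=2:+1/958003200 = 1/958003200; (3j)²=1/15 [(7 1 6; -7 1 6)], sign=+1
B: triangle coeff Δ(7,1,6) = 1/1365; Σ_t [0,0]: t=0:+1/14515200 = 1/14515200; (3j)²=22/455 [(7 1 6; 5 -1 -4)], sign=+1
I_A²/I_B² = (1/15)/(22/455) = 91/66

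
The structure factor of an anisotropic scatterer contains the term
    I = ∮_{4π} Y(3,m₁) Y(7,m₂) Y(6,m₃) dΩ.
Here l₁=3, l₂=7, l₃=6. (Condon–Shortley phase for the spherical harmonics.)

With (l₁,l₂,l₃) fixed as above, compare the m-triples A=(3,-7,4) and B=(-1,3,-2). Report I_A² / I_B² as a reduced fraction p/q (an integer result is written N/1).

Shared (l₁,l₂,l₃)=(3,7,6): N and (l;000)² cancel in I_A²/I_B².
A: Δ = 4!·2!·10!/17! = 1/2042040; Racah Σ t=0..0: t=0:+1/174182400 = 1/174182400; ⇒ 3j(3 7 6; 3 -7 4)² = 1/136, sgn +1
B: Δ = 4!·2!·10!/17! = 1/2042040; Racah Σ t=2..4: t=2:+1/645120 t=3:−1/181440 t=4:+1/829440 = -1/362880; ⇒ 3j(3 7 6; -1 3 -2)² = 256/17017, sgn -1
I_A²/I_B² = (1/136)/(256/17017) = 1001/2048

1001/2048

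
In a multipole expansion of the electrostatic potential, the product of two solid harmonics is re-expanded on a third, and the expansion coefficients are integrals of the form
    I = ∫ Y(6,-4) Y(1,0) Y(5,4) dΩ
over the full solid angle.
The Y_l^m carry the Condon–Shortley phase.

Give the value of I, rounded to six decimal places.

0.182727

m-sum 0 ✓  L=12 even ✓  5≤5≤7 ✓
Π(2lᵢ+1) = 13×3×11 = 429
triangle coeff Δ(6,1,5) = 1/858
Σ_t [1,1]: t=1:−1/14400 = -1/14400
(3j)²=6/143 [(6 1 5; 0 0 0)], sign=+1
Σ_t [1,1]: t=1:−1/362880 = -1/362880
(3j)²=10/429 [(6 1 5; -4 0 4)], sign=+1
⇒ 4πI² = 60/143
I = (+1)√(60/143/(4π)) = 0.18272698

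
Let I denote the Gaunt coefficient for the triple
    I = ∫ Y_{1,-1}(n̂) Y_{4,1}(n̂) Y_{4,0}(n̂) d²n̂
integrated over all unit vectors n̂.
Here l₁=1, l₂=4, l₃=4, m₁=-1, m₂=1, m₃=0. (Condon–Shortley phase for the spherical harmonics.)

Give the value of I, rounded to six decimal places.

Σlᵢ=9 odd — θ-integrand is odd under cosθ→−cosθ; I=0

0.000000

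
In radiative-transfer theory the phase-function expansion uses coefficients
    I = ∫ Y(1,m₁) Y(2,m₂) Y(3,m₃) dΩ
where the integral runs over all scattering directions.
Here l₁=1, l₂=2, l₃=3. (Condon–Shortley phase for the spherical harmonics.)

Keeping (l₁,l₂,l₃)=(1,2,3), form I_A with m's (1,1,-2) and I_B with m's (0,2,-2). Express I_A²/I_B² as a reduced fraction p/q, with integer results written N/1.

Same 1,2,3: normalisation and zero-m 3j drop out of the ratio.
A: Δ: 0! 2! 4! / 7! → 1/105; sum: t=0:+1/12 = 1/12; 3j²(1 2 3; 1 1 -2) = Δ·Π!·Σ² = 2/21  (sign -1)
B: Δ: 0! 2! 4! / 7! → 1/105; sum: t=0:+1/24 = 1/24; 3j²(1 2 3; 0 2 -2) = Δ·Π!·Σ² = 1/21  (sign -1)
I_A²/I_B² = (2/21)/(1/21) = 2/1

2/1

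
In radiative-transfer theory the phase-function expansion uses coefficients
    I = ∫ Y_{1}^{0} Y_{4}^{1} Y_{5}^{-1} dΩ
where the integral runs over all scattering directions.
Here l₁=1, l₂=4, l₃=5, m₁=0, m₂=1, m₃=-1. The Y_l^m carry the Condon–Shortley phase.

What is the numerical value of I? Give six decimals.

m-sum 0 ✓  L=10 even ✓  3≤5≤5 ✓
Π(2lᵢ+1) = 3×9×11 = 297
triangle coeff Δ(1,4,5) = 1/495
Σ_t [0,0]: t=0:+1/576 = 1/576
(3j)²=5/99 [(1 4 5; 0 0 0)], sign=-1
Σ_t [0,0]: t=0:+1/720 = 1/720
(3j)²=8/165 [(1 4 5; 0 1 -1)], sign=+1
⇒ 4πI² = 8/11
I = (-1)√(8/11/(4π)) = -0.24057125

-0.240571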